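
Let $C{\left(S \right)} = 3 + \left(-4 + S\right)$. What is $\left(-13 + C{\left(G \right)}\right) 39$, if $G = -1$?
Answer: $-585$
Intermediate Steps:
$C{\left(S \right)} = -1 + S$
$\left(-13 + C{\left(G \right)}\right) 39 = \left(-13 - 2\right) 39 = \left(-15\right) 39 = -585$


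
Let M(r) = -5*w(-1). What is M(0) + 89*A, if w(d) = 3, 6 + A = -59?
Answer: -5800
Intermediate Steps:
A = -65 (A = -6 - 59 = -65)
M(r) = -15 (M(r) = -5*3 = -15)
M(0) + 89*A = -15 + 89*(-65) = -15 - 5785 = -5800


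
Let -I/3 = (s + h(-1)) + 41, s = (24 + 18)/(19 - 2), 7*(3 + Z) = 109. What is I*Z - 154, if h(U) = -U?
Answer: -31130/17 ≈ -1831.2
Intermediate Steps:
Z = 88/7 (Z = -3 + (⅐)*109 = -3 + 109/7 = 88/7 ≈ 12.571)
s = 42/17 ≈ 2.4706
I = -2268/17 (I = -3*((42/17 - 1*(-1)) + 41) = -3*((42/17 + 1) + 41) = -3*(59/17 + 41) = -3*756/17 = -2268/17 ≈ -133.41)
I*Z - 154 = -2268/17*88/7 - 154 = -28512/17 - 154 = -31130/17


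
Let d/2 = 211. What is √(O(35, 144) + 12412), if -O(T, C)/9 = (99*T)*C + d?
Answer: I*√4482026 ≈ 2117.1*I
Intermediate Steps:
d = 422 (d = 2*211 = 422)
O(T, C) = -3798 - 891*C*T (O(T, C) = -9*((99*T)*C + 422) = -9*(99*C*T + 422) = -9*(422 + 99*C*T) = -3798 - 891*C*T)
√(O(35, 144) + 12412) = √((-3798 - 891*144*35) + 12412) = √((-3798 - 4490640) + 12412) = √(-4494438 + 12412) = √(-4482026) = I*√4482026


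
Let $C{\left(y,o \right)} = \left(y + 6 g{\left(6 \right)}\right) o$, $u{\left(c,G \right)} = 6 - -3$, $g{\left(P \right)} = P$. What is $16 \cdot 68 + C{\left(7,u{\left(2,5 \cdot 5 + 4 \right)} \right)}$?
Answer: $1475$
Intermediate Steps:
$u{\left(c,G \right)} = 9$ ($u{\left(c,G \right)} = 6 + 3 = 9$)
$C{\left(y,o \right)} = o \left(36 + y\right)$ ($C{\left(y,o \right)} = \left(y + 6 \cdot 6\right) o = \left(y + 36\right) o = \left(36 + y\right) o = o \left(36 + y\right)$)
$16 \cdot 68 + C{\left(7,u{\left(2,5 \cdot 5 + 4 \right)} \right)} = 16 \cdot 68 + 9 \left(36 + 7\right) = 1088 + 9 \cdot 43 = 1088 + 387 = 1475$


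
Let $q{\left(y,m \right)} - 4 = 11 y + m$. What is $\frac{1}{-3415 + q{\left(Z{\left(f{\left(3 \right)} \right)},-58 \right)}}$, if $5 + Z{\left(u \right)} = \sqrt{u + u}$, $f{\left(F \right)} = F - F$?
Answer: $- \frac{1}{3524} \approx -0.00028377$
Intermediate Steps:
$f{\left(F \right)} = 0$
$Z{\left(u \right)} = -5 + \sqrt{2} \sqrt{u}$ ($Z{\left(u \right)} = -5 + \sqrt{u + u} = -5 + \sqrt{2 u} = -5 + \sqrt{2} \sqrt{u}$)
$q{\left(y,m \right)} = 4 + m + 11 y$ ($q{\left(y,m \right)} = 4 + \left(11 y + m\right) = 4 + \left(m + 11 y\right) = 4 + m + 11 y$)
$\frac{1}{-3415 + q{\left(Z{\left(f{\left(3 \right)} \right)},-58 \right)}} = \frac{1}{-3415 + \left(4 - 58 + 11 \left(-5 + \sqrt{2} \sqrt{0}\right)\right)} = \frac{1}{-3415 + \left(4 - 58 + 11 \left(-5 + \sqrt{2} \cdot 0\right)\right)} = \frac{1}{-3415 + \left(4 - 58 + 11 \left(-5 + 0\right)\right)} = \frac{1}{-3415 + \left(4 - 58 + 11 \left(-5\right)\right)} = \frac{1}{-3415 - 109} = \frac{1}{-3524} = - \frac{1}{3524}$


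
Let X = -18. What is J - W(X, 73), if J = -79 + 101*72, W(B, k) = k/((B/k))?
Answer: 134803/18 ≈ 7489.1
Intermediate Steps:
W(B, k) = k**2/B (W(B, k) = k*(k/B) = k**2/B)
J = 7193 (J = -79 + 7272 = 7193)
J - W(X, 73) = 7193 - 73**2/(-18) = 7193 - (-1)*5329/18 = 7193 - 1*(-5329/18) = 7193 + 5329/18 = 134803/18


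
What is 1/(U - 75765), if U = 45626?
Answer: -1/30139 ≈ -3.3180e-5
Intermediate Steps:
1/(U - 75765) = 1/(45626 - 75765) = 1/(-30139) = -1/30139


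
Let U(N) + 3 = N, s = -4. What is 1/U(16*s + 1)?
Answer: -1/66 ≈ -0.015152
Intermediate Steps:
U(N) = -3 + N
1/U(16*s + 1) = 1/(-3 + (16*(-4) + 1)) = 1/(-3 + (-64 + 1)) = 1/(-3 - 63) = 1/(-66) = -1/66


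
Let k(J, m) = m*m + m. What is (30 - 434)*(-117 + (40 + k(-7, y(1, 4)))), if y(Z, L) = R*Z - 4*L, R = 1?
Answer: -53732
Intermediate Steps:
y(Z, L) = Z - 4*L (y(Z, L) = 1*Z - 4*L = Z - 4*L)
k(J, m) = m + m**2 (k(J, m) = m**2 + m = m + m**2)
(30 - 434)*(-117 + (40 + k(-7, y(1, 4)))) = (30 - 434)*(-117 + (40 + (1 - 4*4)*(1 + (1 - 4*4)))) = -404*(-117 + (40 + (1 - 16)*(1 + (1 - 16)))) = -404*(-117 + (40 - 15*(1 - 15))) = -404*(-117 + (40 - 15*(-14))) = -404*(-117 + (40 + 210)) = -404*(-117 + 250) = -404*133 = -53732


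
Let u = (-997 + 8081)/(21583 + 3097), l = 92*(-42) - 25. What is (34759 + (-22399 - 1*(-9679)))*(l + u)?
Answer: -528789639001/6170 ≈ -8.5703e+7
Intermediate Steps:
l = -3889 (l = -3864 - 25 = -3889)
u = 1771/6170 (u = 7084/24680 = 7084*(1/24680) = 1771/6170 ≈ 0.28703)
(34759 + (-22399 - 1*(-9679)))*(l + u) = (34759 + (-22399 - 1*(-9679)))*(-3889 + 1771/6170) = (34759 + (-22399 + 9679))*(-23993359/6170) = (34759 - 12720)*(-23993359/6170) = 22039*(-23993359/6170) = -528789639001/6170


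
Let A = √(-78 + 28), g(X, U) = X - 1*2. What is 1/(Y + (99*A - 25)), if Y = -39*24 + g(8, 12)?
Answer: -191/280415 - 99*I*√2/280415 ≈ -0.00068113 - 0.00049929*I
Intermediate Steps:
g(X, U) = -2 + X (g(X, U) = X - 2 = -2 + X)
Y = -930 (Y = -39*24 + (-2 + 8) = -936 + 6 = -930)
A = 5*I*√2 (A = √(-50) = 5*I*√2 ≈ 7.0711*I)
1/(Y + (99*A - 25)) = 1/(-930 + (99*(5*I*√2) - 25)) = 1/(-930 + (495*I*√2 - 25)) = 1/(-930 + (-25 + 495*I*√2)) = 1/(-955 + 495*I*√2)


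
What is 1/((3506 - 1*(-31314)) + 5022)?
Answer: 1/39842 ≈ 2.5099e-5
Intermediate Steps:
1/((3506 - 1*(-31314)) + 5022) = 1/((3506 + 31314) + 5022) = 1/(34820 + 5022) = 1/39842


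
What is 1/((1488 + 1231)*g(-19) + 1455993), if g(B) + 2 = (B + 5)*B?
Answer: 1/2173809 ≈ 4.6002e-7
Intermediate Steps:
g(B) = -2 + B*(5 + B) (g(B) = -2 + (B + 5)*B = -2 + (5 + B)*B = -2 + B*(5 + B))
1/((1488 + 1231)*g(-19) + 1455993) = 1/((1488 + 1231)*(-2 + (-19)² + 5*(-19)) + 1455993) = 1/(2719*(-2 + 361 - 95) + 1455993) = 1/(2719*264 + 1455993) = 1/(717816 + 1455993) = 1/2173809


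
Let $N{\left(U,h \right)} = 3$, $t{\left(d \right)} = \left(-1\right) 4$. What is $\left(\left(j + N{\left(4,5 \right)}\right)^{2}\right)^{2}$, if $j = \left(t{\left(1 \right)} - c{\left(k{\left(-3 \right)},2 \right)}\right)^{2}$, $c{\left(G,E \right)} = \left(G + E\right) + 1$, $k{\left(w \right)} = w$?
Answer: $130321$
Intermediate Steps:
$t{\left(d \right)} = -4$
$c{\left(G,E \right)} = 1 + E + G$ ($c{\left(G,E \right)} = \left(E + G\right) + 1 = 1 + E + G$)
$j = 16$ ($j = \left(-4 - \left(1 + 2 - 3\right)\right)^{2} = \left(-4 - 0\right)^{2} = \left(-4 + 0\right)^{2} = \left(-4\right)^{2} = 16$)
$\left(\left(j + N{\left(4,5 \right)}\right)^{2}\right)^{2} = \left(\left(16 + 3\right)^{2}\right)^{2} = \left(19^{2}\right)^{2} = 361^{2} = 130321$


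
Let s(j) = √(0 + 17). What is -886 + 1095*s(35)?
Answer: -886 + 1095*√17 ≈ 3628.8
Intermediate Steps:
s(j) = √17
-886 + 1095*s(35) = -886 + 1095*√17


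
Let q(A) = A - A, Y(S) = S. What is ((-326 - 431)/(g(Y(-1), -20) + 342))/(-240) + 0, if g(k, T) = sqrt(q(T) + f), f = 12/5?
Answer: 14383/1559488 - 757*sqrt(15)/70176960 ≈ 0.0091811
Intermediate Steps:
q(A) = 0
f = 12/5 (f = 12*(1/5) = 12/5 ≈ 2.4000)
g(k, T) = 2*sqrt(15)/5 (g(k, T) = sqrt(0 + 12/5) = sqrt(12/5) = 2*sqrt(15)/5)
((-326 - 431)/(g(Y(-1), -20) + 342))/(-240) + 0 = ((-326 - 431)/(2*sqrt(15)/5 + 342))/(-240) + 0 = -(-757)/(240*(342 + 2*sqrt(15)/5)) + 0 = 757/(240*(342 + 2*sqrt(15)/5)) + 0 = 757/(240*(342 + 2*sqrt(15)/5))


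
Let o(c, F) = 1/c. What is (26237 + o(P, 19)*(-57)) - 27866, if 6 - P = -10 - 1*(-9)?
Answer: -11460/7 ≈ -1637.1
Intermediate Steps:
P = 7 (P = 6 - (-10 - 1*(-9)) = 6 - (-10 + 9) = 6 - 1*(-1) = 6 + 1 = 7)
(26237 + o(P, 19)*(-57)) - 27866 = (26237 - 57/7) - 27866 = 183602/7 - 27866 = -11460/7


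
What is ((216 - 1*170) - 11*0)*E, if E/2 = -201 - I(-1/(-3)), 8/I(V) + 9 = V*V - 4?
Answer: -534612/29 ≈ -18435.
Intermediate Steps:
I(V) = 8/(-13 + V²) (I(V) = 8/(-9 + (V*V - 4)) = 8/(-9 + (V² - 4)) = 8/(-9 + (-4 + V²)) = 8/(-13 + V²))
E = -11622/29 (E = 2*(-201 - 8/(-13 + (-1/(-3))²)) = 2*(-201 - 8/(-13 + (-1*(-⅓))²)) = 2*(-201 - 8/(-13 + (⅓)²)) = 2*(-201 - 8/(-13 + ⅑)) = 2*(-201 - 8/(-116/9)) = 2*(-201 - 8*(-9)/116) = 2*(-201 - 1*(-18/29)) = 2*(-201 + 18/29) = 2*(-5811/29) = -11622/29 ≈ -400.76)
((216 - 1*170) - 11*0)*E = ((216 - 1*170) - 11*0)*(-11622/29) = ((216 - 170) + 0)*(-11622/29) = (46 + 0)*(-11622/29) = 46*(-11622/29) = -534612/29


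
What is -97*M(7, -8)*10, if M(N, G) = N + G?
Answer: 970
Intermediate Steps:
M(N, G) = G + N
-97*M(7, -8)*10 = -97*(-8 + 7)*10 = -97*(-1)*10 = 97*10 = 970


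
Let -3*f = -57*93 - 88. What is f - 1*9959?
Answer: -24488/3 ≈ -8162.7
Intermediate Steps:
f = 5389/3 (f = -(-57*93 - 88)/3 = -(-5301 - 88)/3 = -1/3*(-5389) = 5389/3 ≈ 1796.3)
f - 1*9959 = 5389/3 - 1*9959 = 5389/3 - 9959 = -24488/3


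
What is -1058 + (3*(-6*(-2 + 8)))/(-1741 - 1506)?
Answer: -3435218/3247 ≈ -1058.0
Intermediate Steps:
-1058 + (3*(-6*(-2 + 8)))/(-1741 - 1506) = -1058 + (3*(-6*6))/(-3247) = -1058 + (3*(-36))*(-1/3247) = -1058 - 108*(-1/3247) = -1058 + 108/3247 = -3435218/3247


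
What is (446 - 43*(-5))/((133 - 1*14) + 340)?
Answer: 661/459 ≈ 1.4401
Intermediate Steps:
(446 - 43*(-5))/((133 - 1*14) + 340) = (446 + 215)/((133 - 14) + 340) = 661/(119 + 340) = 661/459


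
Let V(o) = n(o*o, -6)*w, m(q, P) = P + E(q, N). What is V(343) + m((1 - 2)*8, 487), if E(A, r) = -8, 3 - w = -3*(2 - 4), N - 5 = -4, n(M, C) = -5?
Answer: 494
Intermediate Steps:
N = 1 (N = 5 - 4 = 1)
w = -3 (w = 3 - (-3)*(2 - 4) = 3 - (-3)*(-2) = 3 - 1*6 = 3 - 6 = -3)
m(q, P) = -8 + P (m(q, P) = P - 8 = -8 + P)
V(o) = 15 (V(o) = -5*(-3) = 15)
V(343) + m((1 - 2)*8, 487) = 15 + (-8 + 487) = 15 + 479 = 494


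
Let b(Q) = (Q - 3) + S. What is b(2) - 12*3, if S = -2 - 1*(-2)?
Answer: -37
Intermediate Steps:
S = 0 (S = -2 + 2 = 0)
b(Q) = -3 + Q (b(Q) = (Q - 3) + 0 = (-3 + Q) + 0 = -3 + Q)
b(2) - 12*3 = (-3 + 2) - 12*3 = -1 - 36 = -37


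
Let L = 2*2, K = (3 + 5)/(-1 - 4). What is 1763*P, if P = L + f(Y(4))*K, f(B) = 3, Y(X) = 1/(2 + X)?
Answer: -7052/5 ≈ -1410.4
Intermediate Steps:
K = -8/5 (K = 8/(-5) = 8*(-⅕) = -8/5 ≈ -1.6000)
L = 4
P = -⅘ (P = 4 + 3*(-8/5) = 4 - 24/5 = -⅘ ≈ -0.80000)
1763*P = 1763*(-⅘) = -7052/5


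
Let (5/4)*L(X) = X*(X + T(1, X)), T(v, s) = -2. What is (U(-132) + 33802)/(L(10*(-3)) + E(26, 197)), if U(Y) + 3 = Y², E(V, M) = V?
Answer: 51223/794 ≈ 64.513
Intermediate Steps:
L(X) = 4*X*(-2 + X)/5 (L(X) = 4*(X*(X - 2))/5 = 4*(X*(-2 + X))/5 = 4*X*(-2 + X)/5)
U(Y) = -3 + Y²
(U(-132) + 33802)/(L(10*(-3)) + E(26, 197)) = ((-3 + (-132)²) + 33802)/(4*(10*(-3))*(-2 + 10*(-3))/5 + 26) = ((-3 + 17424) + 33802)/((⅘)*(-30)*(-2 - 30) + 26) = (17421 + 33802)/((⅘)*(-30)*(-32) + 26) = 51223/(768 + 26) = 51223/794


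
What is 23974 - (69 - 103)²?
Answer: 22818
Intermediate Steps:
23974 - (69 - 103)² = 23974 - 1*(-34)² = 23974 - 1*1156 = 23974 - 1156 = 22818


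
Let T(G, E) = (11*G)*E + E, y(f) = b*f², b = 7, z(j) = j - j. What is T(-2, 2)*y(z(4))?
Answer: 0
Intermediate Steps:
z(j) = 0
y(f) = 7*f²
T(G, E) = E + 11*E*G (T(G, E) = 11*E*G + E = E + 11*E*G)
T(-2, 2)*y(z(4)) = (2*(1 + 11*(-2)))*(7*0²) = (2*(1 - 22))*(7*0) = (2*(-21))*0 = -42*0 = 0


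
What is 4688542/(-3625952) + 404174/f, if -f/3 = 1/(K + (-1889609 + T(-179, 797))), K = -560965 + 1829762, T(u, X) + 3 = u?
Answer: 151679391179700081/1812976 ≈ 8.3663e+10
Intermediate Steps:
T(u, X) = -3 + u
K = 1268797
f = 1/206998 (f = -3/(1268797 + (-1889609 + (-3 - 179))) = -3/(1268797 + (-1889609 - 182)) = -3/(1268797 - 1889791) = -3/(-620994) = -3*(-1/620994) = 1/206998 ≈ 4.8310e-6)
4688542/(-3625952) + 404174/f = 4688542/(-3625952) + 404174/(1/206998) = 4688542*(-1/3625952) + 404174*206998 = -2344271/1812976 + 83663209652 = 151679391179700081/1812976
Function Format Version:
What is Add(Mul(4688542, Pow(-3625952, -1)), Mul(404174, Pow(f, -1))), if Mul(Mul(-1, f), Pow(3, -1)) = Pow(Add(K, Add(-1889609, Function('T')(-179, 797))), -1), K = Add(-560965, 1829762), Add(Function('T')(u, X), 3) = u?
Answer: Rational(151679391179700081, 1812976) ≈ 8.3663e+10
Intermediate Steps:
Function('T')(u, X) = Add(-3, u)
K = 1268797
f = Rational(1, 206998) (f = Mul(-3, Pow(Add(1268797, Add(-1889609, Add(-3, -179))), -1)) = Mul(-3, Pow(Add(1268797, Add(-1889609, -182)), -1)) = Mul(-3, Pow(Add(1268797, -1889791), -1)) = Mul(-3, Pow(-620994, -1)) = Mul(-3, Rational(-1, 620994)) = Rational(1, 206998) ≈ 4.8310e-6)
Add(Mul(4688542, Pow(-3625952, -1)), Mul(404174, Pow(f, -1))) = Add(Mul(4688542, Pow(-3625952, -1)), Mul(404174, Pow(Rational(1, 206998), -1))) = Add(Mul(4688542, Rational(-1, 3625952)), Mul(404174, 206998)) = Add(Rational(-2344271, 1812976), 83663209652) = Rational(151679391179700081, 1812976)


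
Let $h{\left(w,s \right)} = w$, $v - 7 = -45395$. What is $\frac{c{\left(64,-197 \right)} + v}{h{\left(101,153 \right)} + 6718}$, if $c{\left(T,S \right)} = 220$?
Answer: $- \frac{15056}{2273} \approx -6.6238$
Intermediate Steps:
$v = -45388$ ($v = 7 - 45395 = -45388$)
$\frac{c{\left(64,-197 \right)} + v}{h{\left(101,153 \right)} + 6718} = \frac{220 - 45388}{101 + 6718} = - \frac{45168}{6819} = \left(-45168\right) \frac{1}{6819} = - \frac{15056}{2273}$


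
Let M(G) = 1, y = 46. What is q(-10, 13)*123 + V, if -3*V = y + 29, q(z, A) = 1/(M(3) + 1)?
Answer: 73/2 ≈ 36.500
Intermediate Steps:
q(z, A) = 1/2 (q(z, A) = 1/(1 + 1) = 1/2)
V = -25 (V = -(46 + 29)/3 = -1/3*75 = -25)
q(-10, 13)*123 + V = (1/2)*123 - 25 = 123/2 - 25 = 73/2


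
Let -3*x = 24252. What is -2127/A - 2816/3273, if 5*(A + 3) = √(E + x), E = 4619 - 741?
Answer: 169882543/4834221 + 3545*I*√4206/1477 ≈ 35.142 + 155.66*I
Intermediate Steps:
E = 3878
x = -8084 (x = -⅓*24252 = -8084)
A = -3 + I*√4206/5 (A = -3 + √(3878 - 8084)/5 = -3 + √(-4206)/5 = -3 + (I*√4206)/5 = -3 + I*√4206/5 ≈ -3.0 + 12.971*I)
-2127/A - 2816/3273 = -2127/(-3 + I*√4206/5) - 2816/3273 = -2816/3273 - 2127/(-3 + I*√4206/5)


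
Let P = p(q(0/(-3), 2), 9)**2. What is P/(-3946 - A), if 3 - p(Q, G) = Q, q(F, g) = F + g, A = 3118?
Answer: -1/7064 ≈ -0.00014156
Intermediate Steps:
p(Q, G) = 3 - Q
P = 1 (P = (3 - (0/(-3) + 2))**2 = (3 - (0*(-1/3) + 2))**2 = (3 - (0 + 2))**2 = (3 - 1*2)**2 = (3 - 2)**2 = 1**2 = 1)
P/(-3946 - A) = 1/(-3946 - 1*3118) = 1/(-3946 - 3118) = 1/(-7064) = 1*(-1/7064) = -1/7064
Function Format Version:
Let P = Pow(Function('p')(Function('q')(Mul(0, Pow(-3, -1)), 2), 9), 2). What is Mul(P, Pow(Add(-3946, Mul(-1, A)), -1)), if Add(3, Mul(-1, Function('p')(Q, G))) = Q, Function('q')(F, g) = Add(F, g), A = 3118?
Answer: Rational(-1, 7064) ≈ -0.00014156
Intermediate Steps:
Function('p')(Q, G) = Add(3, Mul(-1, Q))
P = 1 (P = Pow(Add(3, Mul(-1, Add(Mul(0, Pow(-3, -1)), 2))), 2) = Pow(Add(3, Mul(-1, Add(Mul(0, Rational(-1, 3)), 2))), 2) = Pow(Add(3, Mul(-1, Add(0, 2))), 2) = Pow(Add(3, Mul(-1, 2)), 2) = Pow(Add(3, -2), 2) = Pow(1, 2) = 1)
Mul(P, Pow(Add(-3946, Mul(-1, A)), -1)) = Mul(1, Pow(Add(-3946, Mul(-1, 3118)), -1)) = Mul(1, Pow(Add(-3946, -3118), -1)) = Mul(1, Pow(-7064, -1)) = Mul(1, Rational(-1, 7064)) = Rational(-1, 7064)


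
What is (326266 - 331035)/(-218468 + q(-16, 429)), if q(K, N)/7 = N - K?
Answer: 4769/215353 ≈ 0.022145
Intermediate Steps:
q(K, N) = -7*K + 7*N (q(K, N) = 7*(N - K) = -7*K + 7*N)
(326266 - 331035)/(-218468 + q(-16, 429)) = (326266 - 331035)/(-218468 + (-7*(-16) + 7*429)) = -4769/(-218468 + (112 + 3003)) = -4769/(-218468 + 3115) = -4769/(-215353) = -4769*(-1/215353) = 4769/215353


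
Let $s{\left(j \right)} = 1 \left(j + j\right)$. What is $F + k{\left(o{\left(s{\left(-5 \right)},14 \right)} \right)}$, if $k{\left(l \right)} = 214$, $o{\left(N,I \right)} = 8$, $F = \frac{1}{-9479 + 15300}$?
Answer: $\frac{1245695}{5821} \approx 214.0$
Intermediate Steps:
$F = \frac{1}{5821} \approx 0.00017179$
$s{\left(j \right)} = 2 j$ ($s{\left(j \right)} = 1 \cdot 2 j = 2 j$)
$F + k{\left(o{\left(s{\left(-5 \right)},14 \right)} \right)} = \frac{1}{5821} + 214 = \frac{1245695}{5821}$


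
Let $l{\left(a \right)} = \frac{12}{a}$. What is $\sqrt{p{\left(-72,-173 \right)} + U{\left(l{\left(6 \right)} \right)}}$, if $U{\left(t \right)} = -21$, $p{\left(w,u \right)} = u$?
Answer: $i \sqrt{194} \approx 13.928 i$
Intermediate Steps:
$\sqrt{p{\left(-72,-173 \right)} + U{\left(l{\left(6 \right)} \right)}} = \sqrt{-173 - 21} = \sqrt{-194} = i \sqrt{194}$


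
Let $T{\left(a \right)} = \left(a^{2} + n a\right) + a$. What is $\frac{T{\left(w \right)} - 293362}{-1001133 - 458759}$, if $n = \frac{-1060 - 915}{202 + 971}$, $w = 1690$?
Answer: $- \frac{214624021}{122318094} \approx -1.7546$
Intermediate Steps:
$n = - \frac{1975}{1173} \approx -1.6837$
$T{\left(a \right)} = a^{2} - \frac{802 a}{1173}$ ($T{\left(a \right)} = \left(a^{2} - \frac{1975 a}{1173}\right) + a = a^{2} - \frac{802 a}{1173}$)
$\frac{T{\left(w \right)} - 293362}{-1001133 - 458759} = \frac{\frac{1}{1173} \cdot 1690 \left(-802 + 1173 \cdot 1690\right) - 293362}{-1001133 - 458759} = \frac{\frac{1}{1173} \cdot 1690 \left(-802 + 1982370\right) - 293362}{-1459892} = \left(\frac{1}{1173} \cdot 1690 \cdot 1981568 - 293362\right) \left(- \frac{1}{1459892}\right) = \left(\frac{3348849920}{1173} - 293362\right) \left(- \frac{1}{1459892}\right) = \frac{3004736294}{1173} \left(- \frac{1}{1459892}\right) = - \frac{214624021}{122318094}$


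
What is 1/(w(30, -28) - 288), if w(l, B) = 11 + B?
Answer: -1/305 ≈ -0.0032787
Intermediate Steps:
1/(w(30, -28) - 288) = 1/((11 - 28) - 288) = 1/(-17 - 288) = 1/(-305) = -1/305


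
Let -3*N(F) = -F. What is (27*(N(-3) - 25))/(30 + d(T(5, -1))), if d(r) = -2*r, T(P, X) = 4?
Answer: -351/11 ≈ -31.909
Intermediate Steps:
N(F) = F/3 (N(F) = -(-1)*F/3 = F/3)
(27*(N(-3) - 25))/(30 + d(T(5, -1))) = (27*((⅓)*(-3) - 25))/(30 - 2*4) = (27*(-1 - 25))/(30 - 8) = (27*(-26))/22 = -702*1/22 = -351/11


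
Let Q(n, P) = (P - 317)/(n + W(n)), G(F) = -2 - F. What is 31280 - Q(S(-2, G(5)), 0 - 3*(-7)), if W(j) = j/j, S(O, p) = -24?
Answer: 719144/23 ≈ 31267.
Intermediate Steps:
W(j) = 1
Q(n, P) = (-317 + P)/(1 + n) (Q(n, P) = (P - 317)/(n + 1) = (-317 + P)/(1 + n))
31280 - Q(S(-2, G(5)), 0 - 3*(-7)) = 31280 - (-317 + (0 - 3*(-7)))/(1 - 24) = 31280 - (-317 + (0 + 21))/(-23) = 31280 - (-1)*(-317 + 21)/23 = 31280 - (-1)*(-296)/23 = 31280 - 1*296/23 = 31280 - 296/23 = 719144/23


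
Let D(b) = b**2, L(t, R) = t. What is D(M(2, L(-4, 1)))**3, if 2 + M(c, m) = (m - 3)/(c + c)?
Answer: 11390625/4096 ≈ 2780.9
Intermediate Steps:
M(c, m) = -2 + (-3 + m)/(2*c) (M(c, m) = -2 + (m - 3)/(c + c) = -2 + (-3 + m)/((2*c)) = -2 + (-3 + m)*(1/(2*c)) = -2 + (-3 + m)/(2*c))
D(M(2, L(-4, 1)))**3 = (((1/2)*(-3 - 4 - 4*2)/2)**2)**3 = (((1/2)*(1/2)*(-3 - 4 - 8))**2)**3 = (((1/2)*(1/2)*(-15))**2)**3 = ((-15/4)**2)**3 = (225/16)**3 = 11390625/4096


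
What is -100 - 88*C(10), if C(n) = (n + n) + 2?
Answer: -2036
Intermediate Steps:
C(n) = 2 + 2*n (C(n) = 2*n + 2 = 2 + 2*n)
-100 - 88*C(10) = -100 - 88*(2 + 2*10) = -100 - 88*(2 + 20) = -100 - 88*22 = -100 - 1936 = -2036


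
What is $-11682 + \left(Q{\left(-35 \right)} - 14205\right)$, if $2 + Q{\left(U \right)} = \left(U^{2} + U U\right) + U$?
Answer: $-23474$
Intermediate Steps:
$Q{\left(U \right)} = -2 + U + 2 U^{2}$ ($Q{\left(U \right)} = -2 + \left(\left(U^{2} + U U\right) + U\right) = -2 + \left(\left(U^{2} + U^{2}\right) + U\right) = -2 + \left(2 U^{2} + U\right) = -2 + \left(U + 2 U^{2}\right) = -2 + U + 2 U^{2}$)
$-11682 + \left(Q{\left(-35 \right)} - 14205\right) = -11682 - 11792 = -23474$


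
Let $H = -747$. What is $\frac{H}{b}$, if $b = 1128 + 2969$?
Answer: $- \frac{747}{4097} \approx -0.18233$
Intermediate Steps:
$b = 4097$
$\frac{H}{b} = - \frac{747}{4097}$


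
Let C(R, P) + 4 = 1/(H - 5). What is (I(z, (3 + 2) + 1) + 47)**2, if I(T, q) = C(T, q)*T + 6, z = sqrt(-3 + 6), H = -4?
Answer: 77212/27 - 3922*sqrt(3)/9 ≈ 2104.9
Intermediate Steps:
C(R, P) = -37/9 (C(R, P) = -4 + 1/(-4 - 5) = -4 + 1/(-9) = -4 - 1/9 = -37/9)
z = sqrt(3) ≈ 1.7320
I(T, q) = 6 - 37*T/9 (I(T, q) = -37*T/9 + 6 = 6 - 37*T/9)
(I(z, (3 + 2) + 1) + 47)**2 = ((6 - 37*sqrt(3)/9) + 47)**2 = (53 - 37*sqrt(3)/9)**2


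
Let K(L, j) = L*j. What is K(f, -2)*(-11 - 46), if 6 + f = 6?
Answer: 0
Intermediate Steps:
f = 0 (f = -6 + 6 = 0)
K(f, -2)*(-11 - 46) = (0*(-2))*(-11 - 46) = 0*(-57) = 0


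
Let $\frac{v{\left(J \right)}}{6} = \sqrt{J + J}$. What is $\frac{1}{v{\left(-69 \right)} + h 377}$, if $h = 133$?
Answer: $\frac{50141}{2514124849} - \frac{6 i \sqrt{138}}{2514124849} \approx 1.9944 \cdot 10^{-5} - 2.8035 \cdot 10^{-8} i$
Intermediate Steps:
$v{\left(J \right)} = 6 \sqrt{2} \sqrt{J}$ ($v{\left(J \right)} = 6 \sqrt{J + J} = 6 \sqrt{2 J} = 6 \sqrt{2} \sqrt{J}$)
$\frac{1}{v{\left(-69 \right)} + h 377} = \frac{1}{6 \sqrt{2} \sqrt{-69} + 133 \cdot 377} = \frac{1}{6 \sqrt{2} i \sqrt{69} + 50141} = \frac{1}{6 i \sqrt{138} + 50141} = \frac{1}{50141 + 6 i \sqrt{138}}$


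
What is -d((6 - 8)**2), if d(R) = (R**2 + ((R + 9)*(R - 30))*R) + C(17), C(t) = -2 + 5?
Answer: 1333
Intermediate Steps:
C(t) = 3
d(R) = 3 + R**2 + R*(-30 + R)*(9 + R) (d(R) = (R**2 + ((R + 9)*(R - 30))*R) + 3 = (R**2 + ((9 + R)*(-30 + R))*R) + 3 = (R**2 + ((-30 + R)*(9 + R))*R) + 3 = (R**2 + R*(-30 + R)*(9 + R)) + 3 = 3 + R**2 + R*(-30 + R)*(9 + R))
-d((6 - 8)**2) = -(3 + ((6 - 8)**2)**3 - 270*(6 - 8)**2 - 20*(6 - 8)**4) = -(3 + ((-2)**2)**3 - 270*(-2)**2 - 20*((-2)**2)**2) = -(3 + 4**3 - 270*4 - 20*4**2) = -(3 + 64 - 1080 - 20*16) = -(3 + 64 - 1080 - 320) = -1*(-1333) = 1333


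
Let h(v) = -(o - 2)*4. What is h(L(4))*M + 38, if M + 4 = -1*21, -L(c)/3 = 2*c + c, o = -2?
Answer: -362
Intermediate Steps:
L(c) = -9*c (L(c) = -3*(2*c + c) = -9*c)
M = -25 (M = -4 - 1*21 = -4 - 21 = -25)
h(v) = 16 (h(v) = -(-2 - 2)*4 = -(-4)*4 = -1*(-16) = 16)
h(L(4))*M + 38 = 16*(-25) + 38 = -400 + 38 = -362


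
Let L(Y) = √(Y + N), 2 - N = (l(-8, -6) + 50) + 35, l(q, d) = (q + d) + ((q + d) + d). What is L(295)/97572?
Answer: √246/97572 ≈ 0.00016075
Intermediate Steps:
l(q, d) = 2*q + 3*d (l(q, d) = (d + q) + ((d + q) + d) = (d + q) + (q + 2*d) = 2*q + 3*d)
N = -49 (N = 2 - (((2*(-8) + 3*(-6)) + 50) + 35) = 2 - (((-16 - 18) + 50) + 35) = 2 - ((-34 + 50) + 35) = 2 - (16 + 35) = 2 - 1*51 = 2 - 51 = -49)
L(Y) = √(-49 + Y) (L(Y) = √(Y - 49) = √(-49 + Y))
L(295)/97572 = √(-49 + 295)/97572 = √246*(1/97572) = √246/97572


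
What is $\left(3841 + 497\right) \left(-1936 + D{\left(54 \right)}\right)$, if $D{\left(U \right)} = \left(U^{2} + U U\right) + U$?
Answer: $17135100$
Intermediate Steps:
$D{\left(U \right)} = U + 2 U^{2}$ ($D{\left(U \right)} = \left(U^{2} + U^{2}\right) + U = 2 U^{2} + U = U + 2 U^{2}$)
$\left(3841 + 497\right) \left(-1936 + D{\left(54 \right)}\right) = \left(3841 + 497\right) \left(-1936 + 54 \left(1 + 2 \cdot 54\right)\right) = 4338 \left(-1936 + 54 \left(1 + 108\right)\right) = 4338 \left(-1936 + 54 \cdot 109\right) = 4338 \left(-1936 + 5886\right) = 4338 \cdot 3950 = 17135100$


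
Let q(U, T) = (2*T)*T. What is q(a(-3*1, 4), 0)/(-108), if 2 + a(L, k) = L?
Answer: 0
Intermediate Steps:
a(L, k) = -2 + L
q(U, T) = 2*T**2
q(a(-3*1, 4), 0)/(-108) = (2*0**2)/(-108) = (2*0)*(-1/108) = 0*(-1/108) = 0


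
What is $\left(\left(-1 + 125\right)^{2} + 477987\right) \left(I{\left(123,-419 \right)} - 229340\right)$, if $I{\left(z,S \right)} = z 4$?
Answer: $-112905135824$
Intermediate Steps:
$I{\left(z,S \right)} = 4 z$
$\left(\left(-1 + 125\right)^{2} + 477987\right) \left(I{\left(123,-419 \right)} - 229340\right) = \left(\left(-1 + 125\right)^{2} + 477987\right) \left(4 \cdot 123 - 229340\right) = \left(124^{2} + 477987\right) \left(492 - 229340\right) = \left(15376 + 477987\right) \left(-228848\right) = 493363 \left(-228848\right) = -112905135824$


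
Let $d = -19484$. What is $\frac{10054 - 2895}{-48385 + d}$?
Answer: $- \frac{7159}{67869} \approx -0.10548$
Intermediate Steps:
$\frac{10054 - 2895}{-48385 + d} = \frac{10054 - 2895}{-48385 - 19484} = \frac{7159}{-67869} = 7159 \left(- \frac{1}{67869}\right) = - \frac{7159}{67869}$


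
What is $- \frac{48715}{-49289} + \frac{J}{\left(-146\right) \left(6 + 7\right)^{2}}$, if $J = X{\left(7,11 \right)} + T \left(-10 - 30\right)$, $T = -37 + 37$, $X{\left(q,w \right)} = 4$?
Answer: $\frac{600898377}{608078393} \approx 0.98819$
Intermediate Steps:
$T = 0$
$J = 4$ ($J = 4 + 0 \left(-10 - 30\right) = 4 + 0 \left(-40\right) = 4 + 0 = 4$)
$- \frac{48715}{-49289} + \frac{J}{\left(-146\right) \left(6 + 7\right)^{2}} = - \frac{48715}{-49289} + \frac{4}{\left(-146\right) \left(6 + 7\right)^{2}} = \left(-48715\right) \left(- \frac{1}{49289}\right) + \frac{4}{\left(-146\right) 13^{2}} = \frac{48715}{49289} + \frac{4}{\left(-146\right) 169} = \frac{48715}{49289} + \frac{4}{-24674} = \frac{48715}{49289} + 4 \left(- \frac{1}{24674}\right) = \frac{48715}{49289} - \frac{2}{12337} = \frac{600898377}{608078393}$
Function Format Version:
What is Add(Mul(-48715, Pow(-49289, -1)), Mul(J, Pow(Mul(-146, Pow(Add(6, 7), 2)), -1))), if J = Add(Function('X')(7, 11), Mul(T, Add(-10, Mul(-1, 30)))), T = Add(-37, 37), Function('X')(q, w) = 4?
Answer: Rational(600898377, 608078393) ≈ 0.98819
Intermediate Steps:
T = 0
J = 4 (J = Add(4, Mul(0, Add(-10, Mul(-1, 30)))) = Add(4, Mul(0, Add(-10, -30))) = Add(4, Mul(0, -40)) = Add(4, 0) = 4)
Add(Mul(-48715, Pow(-49289, -1)), Mul(J, Pow(Mul(-146, Pow(Add(6, 7), 2)), -1))) = Add(Mul(-48715, Pow(-49289, -1)), Mul(4, Pow(Mul(-146, Pow(Add(6, 7), 2)), -1))) = Add(Mul(-48715, Rational(-1, 49289)), Mul(4, Pow(Mul(-146, Pow(13, 2)), -1))) = Add(Rational(48715, 49289), Mul(4, Pow(Mul(-146, 169), -1))) = Add(Rational(48715, 49289), Mul(4, Pow(-24674, -1))) = Add(Rational(48715, 49289), Mul(4, Rational(-1, 24674))) = Add(Rational(48715, 49289), Rational(-2, 12337)) = Rational(600898377, 608078393)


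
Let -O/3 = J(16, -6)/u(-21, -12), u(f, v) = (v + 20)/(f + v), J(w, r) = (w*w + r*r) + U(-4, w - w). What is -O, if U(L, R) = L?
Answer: -3564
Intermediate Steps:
J(w, r) = -4 + r² + w² (J(w, r) = (w*w + r*r) - 4 = (w² + r²) - 4 = (r² + w²) - 4 = -4 + r² + w²)
u(f, v) = (20 + v)/(f + v)
O = 3564 (O = -3*(-4 + (-6)² + 16²)/((20 - 12)/(-21 - 12)) = -3*(-4 + 36 + 256)/(8/(-33)) = -864/((-1/33*8)) = -864/(-8/33) = -864*(-33)/8 = -3*(-1188) = 3564)
-O = -1*3564 = -3564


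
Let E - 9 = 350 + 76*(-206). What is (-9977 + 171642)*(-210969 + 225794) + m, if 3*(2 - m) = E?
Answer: 2396688726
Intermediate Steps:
E = -15297 (E = 9 + (350 + 76*(-206)) = 9 + (350 - 15656) = 9 - 15306 = -15297)
m = 5101 (m = 2 - 1/3*(-15297) = 2 + 5099 = 5101)
(-9977 + 171642)*(-210969 + 225794) + m = (-9977 + 171642)*(-210969 + 225794) + 5101 = 161665*14825 + 5101 = 2396683625 + 5101 = 2396688726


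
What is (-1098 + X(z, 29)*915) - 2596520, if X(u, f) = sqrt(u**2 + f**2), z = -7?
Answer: -2597618 + 915*sqrt(890) ≈ -2.5703e+6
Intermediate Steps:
X(u, f) = sqrt(f**2 + u**2)
(-1098 + X(z, 29)*915) - 2596520 = (-1098 + sqrt(29**2 + (-7)**2)*915) - 2596520 = (-1098 + sqrt(841 + 49)*915) - 2596520 = (-1098 + sqrt(890)*915) - 2596520 = (-1098 + 915*sqrt(890)) - 2596520 = -2597618 + 915*sqrt(890)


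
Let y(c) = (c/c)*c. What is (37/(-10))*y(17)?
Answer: -629/10 ≈ -62.900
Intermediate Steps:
y(c) = c (y(c) = 1*c = c)
(37/(-10))*y(17) = (37/(-10))*17 = (37*(-1/10))*17 = -37/10*17 = -629/10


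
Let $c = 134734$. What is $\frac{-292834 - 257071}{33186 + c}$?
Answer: $- \frac{109981}{33584} \approx -3.2748$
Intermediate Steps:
$\frac{-292834 - 257071}{33186 + c} = \frac{-292834 - 257071}{33186 + 134734} = - \frac{549905}{167920} = \left(-549905\right) \frac{1}{167920} = - \frac{109981}{33584}$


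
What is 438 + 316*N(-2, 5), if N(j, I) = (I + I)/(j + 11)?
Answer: 7102/9 ≈ 789.11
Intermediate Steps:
N(j, I) = 2*I/(11 + j) (N(j, I) = (2*I)/(11 + j) = 2*I/(11 + j))
438 + 316*N(-2, 5) = 438 + 316*(2*5/(11 - 2)) = 438 + 316*(2*5/9) = 438 + 316*(2*5*(⅑)) = 438 + 316*(10/9) = 438 + 3160/9 = 7102/9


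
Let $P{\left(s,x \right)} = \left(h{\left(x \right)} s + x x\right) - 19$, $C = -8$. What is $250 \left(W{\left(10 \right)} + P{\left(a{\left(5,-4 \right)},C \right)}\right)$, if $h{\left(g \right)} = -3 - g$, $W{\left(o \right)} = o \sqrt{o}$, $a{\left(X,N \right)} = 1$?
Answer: $12500 + 2500 \sqrt{10} \approx 20406.0$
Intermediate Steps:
$W{\left(o \right)} = o^{\frac{3}{2}}$
$P{\left(s,x \right)} = -19 + x^{2} + s \left(-3 - x\right)$ ($P{\left(s,x \right)} = \left(\left(-3 - x\right) s + x x\right) - 19 = \left(s \left(-3 - x\right) + x^{2}\right) - 19 = \left(x^{2} + s \left(-3 - x\right)\right) - 19 = -19 + x^{2} + s \left(-3 - x\right)$)
$250 \left(W{\left(10 \right)} + P{\left(a{\left(5,-4 \right)},C \right)}\right) = 250 \left(10^{\frac{3}{2}} - \left(19 - 64 + \left(3 - 8\right)\right)\right) = 250 \left(10 \sqrt{10} - \left(-45 - 5\right)\right) = 250 \left(10 \sqrt{10} + \left(-19 + 64 + 5\right)\right) = 250 \left(10 \sqrt{10} + 50\right) = 250 \left(50 + 10 \sqrt{10}\right) = 12500 + 2500 \sqrt{10}$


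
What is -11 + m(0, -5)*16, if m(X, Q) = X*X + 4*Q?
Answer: -331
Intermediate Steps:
m(X, Q) = X**2 + 4*Q
-11 + m(0, -5)*16 = -11 + (0**2 + 4*(-5))*16 = -11 + (0 - 20)*16 = -11 - 20*16 = -11 - 320 = -331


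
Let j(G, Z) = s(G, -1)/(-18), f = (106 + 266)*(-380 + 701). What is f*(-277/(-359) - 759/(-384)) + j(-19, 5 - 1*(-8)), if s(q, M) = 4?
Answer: 33929314615/103392 ≈ 3.2816e+5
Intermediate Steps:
f = 119412 (f = 372*321 = 119412)
j(G, Z) = -2/9 (j(G, Z) = 4/(-18) = 4*(-1/18) = -2/9)
f*(-277/(-359) - 759/(-384)) + j(-19, 5 - 1*(-8)) = 119412*(-277/(-359) - 759/(-384)) - 2/9 = 119412*(-277*(-1/359) - 759*(-1/384)) - 2/9 = 119412*(277/359 + 253/128) - 2/9 = 119412*(126283/45952) - 2/9 = 3769926399/11488 - 2/9 = 33929314615/103392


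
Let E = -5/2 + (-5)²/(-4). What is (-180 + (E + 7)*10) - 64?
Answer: -523/2 ≈ -261.50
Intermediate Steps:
E = -35/4 (E = -5*½ + 25*(-¼) = -5/2 - 25/4 = -35/4 ≈ -8.7500)
(-180 + (E + 7)*10) - 64 = (-180 + (-35/4 + 7)*10) - 64 = (-180 - 7/4*10) - 64 = (-180 - 35/2) - 64 = -395/2 - 64 = -523/2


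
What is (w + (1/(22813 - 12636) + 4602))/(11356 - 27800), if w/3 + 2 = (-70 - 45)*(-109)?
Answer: -214739789/83675294 ≈ -2.5663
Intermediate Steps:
w = 37599 (w = -6 + 3*((-70 - 45)*(-109)) = -6 + 3*(-115*(-109)) = -6 + 3*12535 = -6 + 37605 = 37599)
(w + (1/(22813 - 12636) + 4602))/(11356 - 27800) = (37599 + (1/(22813 - 12636) + 4602))/(11356 - 27800) = (37599 + (1/10177 + 4602))/(-16444) = (37599 + (1/10177 + 4602))*(-1/16444) = (37599 + 46834555/10177)*(-1/16444) = (429479578/10177)*(-1/16444) = -214739789/83675294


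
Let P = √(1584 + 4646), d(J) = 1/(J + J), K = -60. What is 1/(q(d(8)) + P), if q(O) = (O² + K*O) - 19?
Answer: 1490688/374381951 + 65536*√6230/374381951 ≈ 0.017799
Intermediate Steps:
d(J) = 1/(2*J)
q(O) = -19 + O² - 60*O (q(O) = (O² - 60*O) - 19 = -19 + O² - 60*O)
P = √6230 ≈ 78.930
1/(q(d(8)) + P) = 1/((-19 + ((½)/8)² - 30/8) + √6230) = 1/((-19 + ((½)*(⅛))² - 30/8) + √6230) = 1/((-19 + (1/16)² - 60*1/16) + √6230) = 1/((-19 + 1/256 - 15/4) + √6230) = 1/(-5823/256 + √6230)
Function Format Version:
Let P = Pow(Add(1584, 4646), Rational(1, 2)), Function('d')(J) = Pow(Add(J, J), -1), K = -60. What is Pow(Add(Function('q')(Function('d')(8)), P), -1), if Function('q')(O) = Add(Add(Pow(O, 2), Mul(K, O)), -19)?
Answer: Add(Rational(1490688, 374381951), Mul(Rational(65536, 374381951), Pow(6230, Rational(1, 2)))) ≈ 0.017799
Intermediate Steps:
Function('d')(J) = Mul(Rational(1, 2), Pow(J, -1)) (Function('d')(J) = Pow(Mul(2, J), -1) = Mul(Rational(1, 2), Pow(J, -1)))
Function('q')(O) = Add(-19, Pow(O, 2), Mul(-60, O)) (Function('q')(O) = Add(Add(Pow(O, 2), Mul(-60, O)), -19) = Add(-19, Pow(O, 2), Mul(-60, O)))
P = Pow(6230, Rational(1, 2)) ≈ 78.930
Pow(Add(Function('q')(Function('d')(8)), P), -1) = Pow(Add(Add(-19, Pow(Mul(Rational(1, 2), Pow(8, -1)), 2), Mul(-60, Mul(Rational(1, 2), Pow(8, -1)))), Pow(6230, Rational(1, 2))), -1) = Pow(Add(Add(-19, Pow(Mul(Rational(1, 2), Rational(1, 8)), 2), Mul(-60, Mul(Rational(1, 2), Rational(1, 8)))), Pow(6230, Rational(1, 2))), -1) = Pow(Add(Add(-19, Pow(Rational(1, 16), 2), Mul(-60, Rational(1, 16))), Pow(6230, Rational(1, 2))), -1) = Pow(Add(Add(-19, Rational(1, 256), Rational(-15, 4)), Pow(6230, Rational(1, 2))), -1) = Pow(Add(Rational(-5823, 256), Pow(6230, Rational(1, 2))), -1)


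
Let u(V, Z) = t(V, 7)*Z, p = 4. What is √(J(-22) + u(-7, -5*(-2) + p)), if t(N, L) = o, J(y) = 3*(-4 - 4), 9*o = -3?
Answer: I*√258/3 ≈ 5.3541*I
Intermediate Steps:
o = -⅓ (o = (⅑)*(-3) = -⅓ ≈ -0.33333)
J(y) = -24 (J(y) = 3*(-8) = -24)
t(N, L) = -⅓
u(V, Z) = -Z/3
√(J(-22) + u(-7, -5*(-2) + p)) = √(-24 - (-5*(-2) + 4)/3) = √(-24 - (10 + 4)/3) = √(-24 - ⅓*14) = √(-24 - 14/3) = √(-86/3) = I*√258/3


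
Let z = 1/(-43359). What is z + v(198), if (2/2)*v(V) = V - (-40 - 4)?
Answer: 10492877/43359 ≈ 242.00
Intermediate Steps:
z = -1/43359 ≈ -2.3063e-5
v(V) = 44 + V (v(V) = V - (-40 - 4) = V - 1*(-44) = V + 44 = 44 + V)
z + v(198) = -1/43359 + (44 + 198) = -1/43359 + 242 = 10492877/43359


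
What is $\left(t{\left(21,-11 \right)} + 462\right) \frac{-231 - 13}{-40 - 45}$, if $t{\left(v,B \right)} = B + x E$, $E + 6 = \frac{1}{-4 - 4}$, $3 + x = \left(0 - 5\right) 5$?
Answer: $\frac{30378}{17} \approx 1786.9$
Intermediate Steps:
$x = -28$ ($x = -3 + \left(0 - 5\right) 5 = -3 - 25 = -28$)
$E = - \frac{49}{8}$ ($E = -6 + \frac{1}{-4 - 4} = -6 + \frac{1}{-8} = -6 - \frac{1}{8} = - \frac{49}{8} \approx -6.125$)
$t{\left(v,B \right)} = \frac{343}{2} + B$ ($t{\left(v,B \right)} = B - - \frac{343}{2} = B + \frac{343}{2} = \frac{343}{2} + B$)
$\left(t{\left(21,-11 \right)} + 462\right) \frac{-231 - 13}{-40 - 45} = \left(\left(\frac{343}{2} - 11\right) + 462\right) \frac{-231 - 13}{-40 - 45} = \left(\frac{321}{2} + 462\right) \left(- \frac{244}{-85}\right) = \frac{1245 \left(\left(-244\right) \left(- \frac{1}{85}\right)\right)}{2} = \frac{1245}{2} \cdot \frac{244}{85} = \frac{30378}{17}$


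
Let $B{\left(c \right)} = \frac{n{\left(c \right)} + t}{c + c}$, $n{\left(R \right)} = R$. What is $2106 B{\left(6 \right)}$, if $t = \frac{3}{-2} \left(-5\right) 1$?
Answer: $\frac{9477}{4} \approx 2369.3$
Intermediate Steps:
$t = \frac{15}{2}$ ($t = 3 \left(- \frac{1}{2}\right) \left(-5\right) 1 = \left(- \frac{3}{2}\right) \left(-5\right) 1 = \frac{15}{2} \cdot 1 = \frac{15}{2} \approx 7.5$)
$B{\left(c \right)} = \frac{\frac{15}{2} + c}{2 c}$ ($B{\left(c \right)} = \frac{c + \frac{15}{2}}{c + c} = \frac{\frac{15}{2} + c}{2 c}$)
$2106 B{\left(6 \right)} = 2106 \frac{15 + 2 \cdot 6}{4 \cdot 6} = 2106 \cdot \frac{1}{4} \cdot \frac{1}{6} \left(15 + 12\right) = 2106 \cdot \frac{1}{4} \cdot \frac{1}{6} \cdot 27 = 2106 \cdot \frac{9}{8} = \frac{9477}{4}$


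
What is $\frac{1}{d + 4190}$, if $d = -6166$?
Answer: $- \frac{1}{1976} \approx -0.00050607$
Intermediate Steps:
$\frac{1}{d + 4190} = \frac{1}{-6166 + 4190} = \frac{1}{-1976} = - \frac{1}{1976}$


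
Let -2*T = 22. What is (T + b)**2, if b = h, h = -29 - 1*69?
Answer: 11881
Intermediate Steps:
T = -11 (T = -1/2*22 = -11)
h = -98 (h = -29 - 69 = -98)
b = -98
(T + b)**2 = (-11 - 98)**2 = (-109)**2 = 11881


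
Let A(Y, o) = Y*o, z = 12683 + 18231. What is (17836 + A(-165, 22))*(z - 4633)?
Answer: 373347886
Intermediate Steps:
z = 30914
(17836 + A(-165, 22))*(z - 4633) = (17836 - 165*22)*(30914 - 4633) = (17836 - 3630)*26281 = 14206*26281 = 373347886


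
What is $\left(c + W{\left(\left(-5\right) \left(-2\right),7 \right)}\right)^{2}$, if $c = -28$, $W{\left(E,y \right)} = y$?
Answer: $441$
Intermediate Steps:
$\left(c + W{\left(\left(-5\right) \left(-2\right),7 \right)}\right)^{2} = \left(-28 + 7\right)^{2} = \left(-21\right)^{2} = 441$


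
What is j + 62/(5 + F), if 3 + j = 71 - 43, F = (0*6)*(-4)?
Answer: 187/5 ≈ 37.400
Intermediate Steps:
F = 0 (F = 0*(-4) = 0)
j = 25 (j = -3 + (71 - 43) = -3 + 28 = 25)
j + 62/(5 + F) = 25 + 62/(5 + 0) = 25 + 62/5 = 187/5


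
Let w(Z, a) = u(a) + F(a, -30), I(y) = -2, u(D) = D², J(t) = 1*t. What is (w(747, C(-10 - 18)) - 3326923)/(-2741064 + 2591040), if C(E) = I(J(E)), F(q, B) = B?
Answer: 1108983/50008 ≈ 22.176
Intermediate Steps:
J(t) = t
C(E) = -2
w(Z, a) = -30 + a² (w(Z, a) = a² - 30 = -30 + a²)
(w(747, C(-10 - 18)) - 3326923)/(-2741064 + 2591040) = ((-30 + (-2)²) - 3326923)/(-2741064 + 2591040) = ((-30 + 4) - 3326923)/(-150024) = (-26 - 3326923)*(-1/150024) = -3326949*(-1/150024) = 1108983/50008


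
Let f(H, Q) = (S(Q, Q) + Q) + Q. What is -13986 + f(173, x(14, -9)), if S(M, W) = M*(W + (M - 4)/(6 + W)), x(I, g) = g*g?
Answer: -208548/29 ≈ -7191.3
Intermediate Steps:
x(I, g) = g²
S(M, W) = M*(W + (-4 + M)/(6 + W))
f(H, Q) = 2*Q + Q*(-4 + Q² + 7*Q)/(6 + Q) (f(H, Q) = (Q*(-4 + Q + Q² + 6*Q)/(6 + Q) + Q) + Q = (Q*(-4 + Q² + 7*Q)/(6 + Q) + Q) + Q = (Q + Q*(-4 + Q² + 7*Q)/(6 + Q)) + Q = 2*Q + Q*(-4 + Q² + 7*Q)/(6 + Q))
-13986 + f(173, x(14, -9)) = -13986 + (-9)²*(8 + ((-9)²)² + 9*(-9)²)/(6 + (-9)²) = -13986 + 81*(8 + 81² + 9*81)/(6 + 81) = -13986 + 81*(8 + 6561 + 729)/87 = -13986 + 81*(1/87)*7298 = -13986 + 197046/29 = -208548/29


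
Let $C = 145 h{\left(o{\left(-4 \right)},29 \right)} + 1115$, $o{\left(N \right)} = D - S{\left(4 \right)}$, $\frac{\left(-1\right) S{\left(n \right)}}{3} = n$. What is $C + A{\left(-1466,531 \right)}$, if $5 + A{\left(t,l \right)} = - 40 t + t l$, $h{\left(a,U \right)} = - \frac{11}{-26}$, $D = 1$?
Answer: $- \frac{18684501}{26} \approx -7.1864 \cdot 10^{5}$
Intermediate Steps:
$S{\left(n \right)} = - 3 n$
$o{\left(N \right)} = 13$ ($o{\left(N \right)} = 1 - \left(-3\right) 4 = 1 - -12 = 1 + 12 = 13$)
$h{\left(a,U \right)} = \frac{11}{26}$ ($h{\left(a,U \right)} = \left(-11\right) \left(- \frac{1}{26}\right) = \frac{11}{26}$)
$A{\left(t,l \right)} = -5 - 40 t + l t$ ($A{\left(t,l \right)} = -5 + \left(- 40 t + t l\right) = -5 + \left(- 40 t + l t\right) = -5 - 40 t + l t$)
$C = \frac{30585}{26}$ ($C = 145 \cdot \frac{11}{26} + 1115 = \frac{1595}{26} + 1115 = \frac{30585}{26} \approx 1176.3$)
$C + A{\left(-1466,531 \right)} = \frac{30585}{26} - 719811 = - \frac{18684501}{26}$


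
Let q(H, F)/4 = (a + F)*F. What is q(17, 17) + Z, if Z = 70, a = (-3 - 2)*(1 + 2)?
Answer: 206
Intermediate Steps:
a = -15 (a = -5*3 = -15)
q(H, F) = 4*F*(-15 + F) (q(H, F) = 4*((-15 + F)*F) = 4*(F*(-15 + F)) = 4*F*(-15 + F))
q(17, 17) + Z = 4*17*(-15 + 17) + 70 = 4*17*2 + 70 = 136 + 70 = 206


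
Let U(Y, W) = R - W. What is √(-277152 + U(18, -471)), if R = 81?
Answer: 10*I*√2766 ≈ 525.93*I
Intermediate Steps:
U(Y, W) = 81 - W
√(-277152 + U(18, -471)) = √(-277152 + (81 - 1*(-471))) = √(-277152 + (81 + 471)) = √(-277152 + 552) = √(-276600) = 10*I*√2766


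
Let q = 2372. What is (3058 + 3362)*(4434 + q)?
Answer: 43694520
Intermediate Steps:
(3058 + 3362)*(4434 + q) = (3058 + 3362)*(4434 + 2372) = 6420*6806 = 43694520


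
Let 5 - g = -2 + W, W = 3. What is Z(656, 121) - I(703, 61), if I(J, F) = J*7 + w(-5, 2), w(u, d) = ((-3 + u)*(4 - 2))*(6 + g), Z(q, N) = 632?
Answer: -4129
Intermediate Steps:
g = 4 (g = 5 - (-2 + 3) = 5 - 1*1 = 5 - 1 = 4)
w(u, d) = -60 + 20*u (w(u, d) = ((-3 + u)*(4 - 2))*(6 + 4) = ((-3 + u)*2)*10 = (-6 + 2*u)*10 = -60 + 20*u)
I(J, F) = -160 + 7*J (I(J, F) = J*7 + (-60 + 20*(-5)) = 7*J + (-60 - 100) = 7*J - 160 = -160 + 7*J)
Z(656, 121) - I(703, 61) = 632 - (-160 + 7*703) = 632 - (-160 + 4921) = 632 - 1*4761 = 632 - 4761 = -4129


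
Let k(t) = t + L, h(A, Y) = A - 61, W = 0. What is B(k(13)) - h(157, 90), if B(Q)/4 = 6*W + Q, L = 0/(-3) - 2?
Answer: -52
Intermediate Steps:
h(A, Y) = -61 + A
L = -2 (L = 0*(-⅓) - 2 = 0 - 2 = -2)
k(t) = -2 + t (k(t) = t - 2 = -2 + t)
B(Q) = 4*Q (B(Q) = 4*(6*0 + Q) = 4*(0 + Q) = 4*Q)
B(k(13)) - h(157, 90) = 4*(-2 + 13) - (-61 + 157) = 4*11 - 1*96 = 44 - 96 = -52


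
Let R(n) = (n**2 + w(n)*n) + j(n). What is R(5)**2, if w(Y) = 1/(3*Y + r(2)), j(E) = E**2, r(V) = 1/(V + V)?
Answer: 9424900/3721 ≈ 2532.9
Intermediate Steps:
r(V) = 1/(2*V)
w(Y) = 1/(1/4 + 3*Y) (w(Y) = 1/(3*Y + (1/2)/2) = 1/(3*Y + (1/2)*(1/2)) = 1/(3*Y + 1/4) = 1/(1/4 + 3*Y))
R(n) = 2*n**2 + 4*n/(1 + 12*n) (R(n) = (n**2 + (4/(1 + 12*n))*n) + n**2 = (n**2 + 4*n/(1 + 12*n)) + n**2 = 2*n**2 + 4*n/(1 + 12*n))
R(5)**2 = (2*5*(2 + 5*(1 + 12*5))/(1 + 12*5))**2 = (2*5*(2 + 5*(1 + 60))/(1 + 60))**2 = (2*5*(2 + 5*61)/61)**2 = (2*5*(1/61)*(2 + 305))**2 = (2*5*(1/61)*307)**2 = (3070/61)**2 = 9424900/3721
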